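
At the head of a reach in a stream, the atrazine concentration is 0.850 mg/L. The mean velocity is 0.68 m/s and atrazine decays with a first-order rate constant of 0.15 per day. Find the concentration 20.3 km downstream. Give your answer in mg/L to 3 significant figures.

0.807 mg/L

Travel time t = 20.3 km / 0.68 m/s = 2.03e+04/0.68 = 2.985e+04 s = 0.3455 d.
First-order decay: C = 0.850·exp(−0.15·0.3455) = 0.850·0.9495 = 0.8071 mg/L.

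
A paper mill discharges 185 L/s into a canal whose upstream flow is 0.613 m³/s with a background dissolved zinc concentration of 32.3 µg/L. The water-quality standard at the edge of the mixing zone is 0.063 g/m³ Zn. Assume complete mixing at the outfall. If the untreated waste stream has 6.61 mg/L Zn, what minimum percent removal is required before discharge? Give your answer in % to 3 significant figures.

185 L/s = 0.185 m³/s.
32.3 µg/L = 0.0323 mg/L.
Mass balance: 0.063·0.798 = 0.185·Cₑ + 0.613·0.0323.
Cₑ = (0.05027 − 0.0198) / 0.185 = 0.1647 mg/L.
Required removal = 1 − 0.1647/6.61 = 97.51 %.

97.5 %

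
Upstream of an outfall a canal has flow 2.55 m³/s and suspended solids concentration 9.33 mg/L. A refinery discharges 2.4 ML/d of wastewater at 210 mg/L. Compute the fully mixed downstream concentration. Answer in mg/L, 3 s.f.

2.4 ML/d = 0.02778 m³/s.
Flow-weighted mixing gives C = (0.02778·210 + 2.55·9.33) / (0.02778 + 2.55) = 29.62/2.578 = 11.49 mg/L.

11.5 mg/L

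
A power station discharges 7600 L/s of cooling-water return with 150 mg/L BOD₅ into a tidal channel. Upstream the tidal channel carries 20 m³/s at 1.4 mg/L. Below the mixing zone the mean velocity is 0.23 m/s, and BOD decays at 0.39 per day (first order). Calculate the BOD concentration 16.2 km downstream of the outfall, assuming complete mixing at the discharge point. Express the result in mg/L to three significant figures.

30.8 mg/L

7600 L/s = 7.6 m³/s.
After complete mixing, C₀ = (7.6·150 + 20·1.4) / 27.6 = 42.32 mg/L.
Travel time t = 1.62e+04 m / 0.23 m/s = 7.043e+04 s = 0.8152 d.
C = 42.32·exp(−0.39·0.8152) = 42.32·0.7277 = 30.79 mg/L.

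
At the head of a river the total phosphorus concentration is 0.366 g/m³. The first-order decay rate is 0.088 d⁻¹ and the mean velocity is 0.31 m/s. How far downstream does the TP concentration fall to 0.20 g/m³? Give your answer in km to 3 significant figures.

From C = C₀·e^(−kt), t = ln(C₀/C)/k = ln(0.366/0.20)/0.088 = 0.6043/0.088 = 6.867 d.
Distance = v·t = 0.31 m/s × 5.933e+05 s = 1.839e+05 m = 183.9 km.

184 km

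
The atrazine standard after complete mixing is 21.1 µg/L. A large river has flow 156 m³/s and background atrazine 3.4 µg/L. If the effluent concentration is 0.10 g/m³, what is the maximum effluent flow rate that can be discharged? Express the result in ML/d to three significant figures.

3020 ML/d

3.4 µg/L = 0.0034 mg/L.
21.1 µg/L = 0.0211 mg/L.
Mass balance at complete mixing: C_std·(Q_w + Q_r) = Q_w·C_e + Q_r·C_b.
Rearranging, Q_w = Q_r·(C_std − C_b)/(C_e − C_std) = 156·(0.0211 − 0.0034) / (0.1 − 0.0211) = 35 m³/s.
= 3024 ML/d.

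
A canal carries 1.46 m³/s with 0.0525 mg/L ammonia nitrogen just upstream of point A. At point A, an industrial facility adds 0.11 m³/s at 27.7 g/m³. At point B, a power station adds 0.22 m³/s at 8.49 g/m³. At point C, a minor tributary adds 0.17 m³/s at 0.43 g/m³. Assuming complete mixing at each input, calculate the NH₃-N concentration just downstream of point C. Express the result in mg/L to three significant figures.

After input A: C = (1.46·0.0525 + 0.11·27.7) / 1.57 = 1.99 mg/L.
After input B: C = (1.57·1.99 + 0.22·8.49) / 1.79 = 2.789 mg/L.
After input C: C = (1.79·2.789 + 0.17·0.43) / 1.96 = 2.584 mg/L.

2.58 mg/L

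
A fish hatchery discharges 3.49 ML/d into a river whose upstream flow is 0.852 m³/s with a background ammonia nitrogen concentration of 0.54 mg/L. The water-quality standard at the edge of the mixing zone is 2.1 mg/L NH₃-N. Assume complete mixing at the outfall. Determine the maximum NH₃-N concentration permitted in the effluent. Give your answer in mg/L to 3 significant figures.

3.49 ML/d = 0.04039 m³/s.
Mass balance: 2.1·0.8924 = 0.04039·Cₑ + 0.852·0.54.
Cₑ = (1.874 − 0.4601) / 0.04039 = 35 mg/L.

35.0 mg/L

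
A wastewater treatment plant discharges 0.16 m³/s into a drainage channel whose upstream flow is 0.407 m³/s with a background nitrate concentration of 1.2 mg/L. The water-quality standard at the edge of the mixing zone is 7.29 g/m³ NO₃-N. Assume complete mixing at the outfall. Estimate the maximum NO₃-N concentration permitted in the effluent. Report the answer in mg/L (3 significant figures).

22.8 mg/L

Mass balance: 7.29·0.567 = 0.16·Cₑ + 0.407·1.2.
Cₑ = (4.133 − 0.4884) / 0.16 = 22.78 mg/L.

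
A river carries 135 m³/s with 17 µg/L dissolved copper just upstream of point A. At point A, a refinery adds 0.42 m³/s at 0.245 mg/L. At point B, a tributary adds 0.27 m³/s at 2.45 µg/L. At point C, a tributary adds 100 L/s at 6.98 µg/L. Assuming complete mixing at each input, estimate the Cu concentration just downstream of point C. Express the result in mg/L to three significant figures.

0.0177 mg/L

17 µg/L = 0.017 mg/L.
After input A: C = (135·0.017 + 0.42·0.245) / 135.4 = 0.01771 mg/L.
2.45 µg/L = 0.00245 mg/L.
After input B: C = (135.4·0.01771 + 0.27·0.00245) / 135.7 = 0.01768 mg/L.
100 L/s = 0.1 m³/s.
6.98 µg/L = 0.00698 mg/L.
After input C: C = (135.7·0.01768 + 0.1·0.00698) / 135.8 = 0.01767 mg/L.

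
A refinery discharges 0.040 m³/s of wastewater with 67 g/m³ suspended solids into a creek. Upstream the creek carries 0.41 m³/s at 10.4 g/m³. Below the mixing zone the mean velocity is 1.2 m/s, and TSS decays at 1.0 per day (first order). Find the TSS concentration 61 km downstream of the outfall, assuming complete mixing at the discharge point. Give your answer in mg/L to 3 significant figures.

8.57 mg/L

After complete mixing, C₀ = (0.04·67 + 0.41·10.4) / 0.45 = 15.43 mg/L.
Travel time t = 6.1e+04 m / 1.2 m/s = 5.083e+04 s = 0.5883 d.
C = 15.43·exp(−1.0·0.5883) = 15.43·0.5552 = 8.568 mg/L.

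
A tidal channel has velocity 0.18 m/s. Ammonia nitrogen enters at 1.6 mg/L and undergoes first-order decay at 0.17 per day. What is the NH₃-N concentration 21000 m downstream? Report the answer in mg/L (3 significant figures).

1.27 mg/L

Travel time t = 21000 m / 0.18 m/s = 2.1e+04/0.18 = 1.167e+05 s = 1.35 d.
First-order decay: C = 1.6·exp(−0.17·1.35) = 1.6·0.7949 = 1.272 mg/L.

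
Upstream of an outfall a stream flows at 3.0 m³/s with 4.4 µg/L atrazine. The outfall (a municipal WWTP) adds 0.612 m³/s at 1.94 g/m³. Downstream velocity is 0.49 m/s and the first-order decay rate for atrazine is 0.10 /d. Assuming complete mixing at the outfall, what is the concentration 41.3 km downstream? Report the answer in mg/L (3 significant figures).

0.301 mg/L

4.4 µg/L = 0.0044 mg/L.
After complete mixing, C₀ = (0.612·1.94 + 3·0.0044) / 3.612 = 0.3324 mg/L.
Travel time t = 4.13e+04 m / 0.49 m/s = 8.429e+04 s = 0.9755 d.
C = 0.3324·exp(−0.10·0.9755) = 0.3324·0.9071 = 0.3015 mg/L.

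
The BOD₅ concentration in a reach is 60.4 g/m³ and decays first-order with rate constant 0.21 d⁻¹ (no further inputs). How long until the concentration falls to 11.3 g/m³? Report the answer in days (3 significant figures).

7.98 d

t = ln(C₀/C)/k = ln(60.4/11.3)/0.21 = 1.676/0.21 = 7.982 d.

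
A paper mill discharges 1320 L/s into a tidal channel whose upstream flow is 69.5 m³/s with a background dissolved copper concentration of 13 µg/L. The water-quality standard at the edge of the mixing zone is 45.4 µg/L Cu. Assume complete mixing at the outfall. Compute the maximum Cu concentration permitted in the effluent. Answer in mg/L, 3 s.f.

1.75 mg/L

1320 L/s = 1.32 m³/s.
13 µg/L = 0.013 mg/L.
45.4 µg/L = 0.0454 mg/L.
Mass balance: 0.0454·70.82 = 1.32·Cₑ + 69.5·0.013.
Cₑ = (3.215 − 0.9035) / 1.32 = 1.751 mg/L.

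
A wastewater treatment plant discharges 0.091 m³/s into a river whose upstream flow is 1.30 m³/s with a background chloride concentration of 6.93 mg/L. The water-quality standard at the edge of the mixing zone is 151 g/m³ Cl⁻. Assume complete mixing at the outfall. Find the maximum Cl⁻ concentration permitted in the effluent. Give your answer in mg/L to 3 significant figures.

Mass balance: 151·1.391 = 0.091·Cₑ + 1.3·6.93.
Cₑ = (210 − 9.009) / 0.091 = 2209 mg/L.

2210 mg/L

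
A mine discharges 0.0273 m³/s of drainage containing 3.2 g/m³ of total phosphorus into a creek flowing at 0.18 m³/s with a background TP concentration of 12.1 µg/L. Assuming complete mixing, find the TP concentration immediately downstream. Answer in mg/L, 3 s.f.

12.1 µg/L = 0.0121 mg/L.
By mass balance at complete mixing, C = (0.0273·3.2 + 0.18·0.0121) / (0.0273 + 0.18) = 0.08954/0.2073 = 0.4319 mg/L.

0.432 mg/L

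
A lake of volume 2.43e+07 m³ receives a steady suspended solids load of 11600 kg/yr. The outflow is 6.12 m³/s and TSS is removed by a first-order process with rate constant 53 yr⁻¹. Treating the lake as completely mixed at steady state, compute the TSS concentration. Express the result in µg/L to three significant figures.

7.83 µg/L

Outflow Q = 6.12 m³/s × 3.156e+07 s/yr = 1.931e+08 m³/yr.
Steady-state CSTR mass balance: W = Q·C + k·V·C, so C = W/(Q + kV).
Q + kV = 1.931e+08 + 53·2.43e+07 = 1.481e+09 m³/yr.
C = 11600/1.481e+09 = 7.832e-06 kg/m³ = 0.007832 mg/L = 7.832 µg/L.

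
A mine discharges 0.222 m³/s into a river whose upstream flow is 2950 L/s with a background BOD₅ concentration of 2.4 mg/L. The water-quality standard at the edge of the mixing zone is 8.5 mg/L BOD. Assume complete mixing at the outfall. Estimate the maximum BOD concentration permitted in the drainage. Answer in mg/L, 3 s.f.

2950 L/s = 2.95 m³/s.
Mass balance: 8.5·3.172 = 0.222·Cₑ + 2.95·2.4.
Cₑ = (26.96 − 7.08) / 0.222 = 89.56 mg/L.

89.6 mg/L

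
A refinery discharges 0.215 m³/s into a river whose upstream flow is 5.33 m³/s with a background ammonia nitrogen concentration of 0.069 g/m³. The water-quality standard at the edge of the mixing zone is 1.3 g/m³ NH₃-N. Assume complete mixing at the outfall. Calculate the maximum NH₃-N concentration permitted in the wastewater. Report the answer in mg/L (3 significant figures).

Mass balance: 1.3·5.545 = 0.215·Cₑ + 5.33·0.069.
Cₑ = (7.208 − 0.3678) / 0.215 = 31.82 mg/L.

31.8 mg/L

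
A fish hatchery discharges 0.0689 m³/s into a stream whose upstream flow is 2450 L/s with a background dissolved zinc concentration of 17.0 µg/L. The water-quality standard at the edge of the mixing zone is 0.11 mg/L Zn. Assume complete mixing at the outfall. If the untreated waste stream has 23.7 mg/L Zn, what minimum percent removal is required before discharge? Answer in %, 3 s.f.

2450 L/s = 2.45 m³/s.
17.0 µg/L = 0.017 mg/L.
Mass balance: 0.11·2.519 = 0.0689·Cₑ + 2.45·0.017.
Cₑ = (0.2771 − 0.04165) / 0.0689 = 3.417 mg/L.
Required removal = 1 − 3.417/23.7 = 85.58 %.

85.6 %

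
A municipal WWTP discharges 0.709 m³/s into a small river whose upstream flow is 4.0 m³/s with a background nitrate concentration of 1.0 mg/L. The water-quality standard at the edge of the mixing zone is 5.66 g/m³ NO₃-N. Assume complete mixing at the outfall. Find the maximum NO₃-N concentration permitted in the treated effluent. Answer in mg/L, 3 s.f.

32.0 mg/L

Mass balance: 5.66·4.709 = 0.709·Cₑ + 4·1.
Cₑ = (26.65 − 4) / 0.709 = 31.95 mg/L.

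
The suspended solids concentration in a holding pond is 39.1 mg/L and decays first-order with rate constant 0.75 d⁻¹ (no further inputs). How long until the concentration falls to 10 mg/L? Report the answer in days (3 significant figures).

1.82 d

t = ln(C₀/C)/k = ln(39.1/10)/0.75 = 1.364/0.75 = 1.818 d.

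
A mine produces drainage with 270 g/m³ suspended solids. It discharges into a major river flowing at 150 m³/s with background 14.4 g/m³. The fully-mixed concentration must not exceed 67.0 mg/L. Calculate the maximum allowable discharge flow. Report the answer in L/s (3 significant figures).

38900 L/s

Mass balance at complete mixing: C_std·(Q_w + Q_r) = Q_w·C_e + Q_r·C_b.
Rearranging, Q_w = Q_r·(C_std − C_b)/(C_e − C_std) = 150·(67 − 14.4) / (270 − 67) = 38.87 m³/s.
= 3.887e+04 L/s.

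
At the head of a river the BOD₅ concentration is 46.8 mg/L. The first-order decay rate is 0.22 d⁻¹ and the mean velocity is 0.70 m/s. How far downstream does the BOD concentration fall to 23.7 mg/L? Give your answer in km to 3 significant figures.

187 km

From C = C₀·e^(−kt), t = ln(C₀/C)/k = ln(46.8/23.7)/0.22 = 0.6804/0.22 = 3.093 d.
Distance = v·t = 0.70 m/s × 2.672e+05 s = 1.871e+05 m = 187.1 km.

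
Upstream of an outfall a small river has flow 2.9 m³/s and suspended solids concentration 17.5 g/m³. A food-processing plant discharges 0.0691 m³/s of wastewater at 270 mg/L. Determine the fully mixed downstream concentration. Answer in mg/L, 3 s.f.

Flow-weighted mixing gives C = (0.0691·270 + 2.9·17.5) / (0.0691 + 2.9) = 69.41/2.969 = 23.38 mg/L.

23.4 mg/L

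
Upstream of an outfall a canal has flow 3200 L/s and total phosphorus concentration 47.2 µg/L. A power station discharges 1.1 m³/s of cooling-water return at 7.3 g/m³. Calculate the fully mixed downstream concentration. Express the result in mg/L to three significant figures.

3200 L/s = 3.2 m³/s.
47.2 µg/L = 0.0472 mg/L.
Conservation of mass across the mixing zone: C = (1.1·7.3 + 3.2·0.0472) / (1.1 + 3.2) = 8.181/4.3 = 1.903 mg/L.

1.90 mg/L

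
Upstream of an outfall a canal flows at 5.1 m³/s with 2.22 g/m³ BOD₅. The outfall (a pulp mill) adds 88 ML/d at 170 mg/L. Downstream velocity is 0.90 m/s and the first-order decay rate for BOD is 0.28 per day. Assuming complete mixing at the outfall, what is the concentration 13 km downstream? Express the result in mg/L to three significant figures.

28.8 mg/L

88 ML/d = 1.019 m³/s.
After complete mixing, C₀ = (1.019·170 + 5.1·2.22) / 6.119 = 30.15 mg/L.
Travel time t = 1.3e+04 m / 0.90 m/s = 1.444e+04 s = 0.1672 d.
C = 30.15·exp(−0.28·0.1672) = 30.15·0.9543 = 28.77 mg/L.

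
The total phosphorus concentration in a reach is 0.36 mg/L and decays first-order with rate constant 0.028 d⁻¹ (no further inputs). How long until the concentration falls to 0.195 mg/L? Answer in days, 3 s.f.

t = ln(C₀/C)/k = ln(0.36/0.195)/0.028 = 0.6131/0.028 = 21.9 d.

21.9 d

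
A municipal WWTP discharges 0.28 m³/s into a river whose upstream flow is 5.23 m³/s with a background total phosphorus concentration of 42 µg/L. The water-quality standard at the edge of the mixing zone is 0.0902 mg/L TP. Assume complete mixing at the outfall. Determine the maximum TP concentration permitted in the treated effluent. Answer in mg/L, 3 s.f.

42 µg/L = 0.042 mg/L.
Mass balance: 0.0902·5.51 = 0.28·Cₑ + 5.23·0.042.
Cₑ = (0.497 − 0.2197) / 0.28 = 0.9905 mg/L.

0.991 mg/L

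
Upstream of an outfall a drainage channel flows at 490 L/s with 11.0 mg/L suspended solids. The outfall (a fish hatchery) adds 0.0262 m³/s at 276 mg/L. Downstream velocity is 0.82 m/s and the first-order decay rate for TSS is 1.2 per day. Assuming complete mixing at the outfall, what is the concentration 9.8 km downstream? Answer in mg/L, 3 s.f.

20.7 mg/L

490 L/s = 0.49 m³/s.
After complete mixing, C₀ = (0.0262·276 + 0.49·11) / 0.5162 = 24.45 mg/L.
Travel time t = 9800 m / 0.82 m/s = 1.195e+04 s = 0.1383 d.
C = 24.45·exp(−1.2·0.1383) = 24.45·0.8471 = 20.71 mg/L.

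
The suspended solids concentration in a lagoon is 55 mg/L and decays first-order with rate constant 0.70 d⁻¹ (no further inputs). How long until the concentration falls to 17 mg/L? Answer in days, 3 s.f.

1.68 d

t = ln(C₀/C)/k = ln(55/17)/0.70 = 1.174/0.70 = 1.677 d.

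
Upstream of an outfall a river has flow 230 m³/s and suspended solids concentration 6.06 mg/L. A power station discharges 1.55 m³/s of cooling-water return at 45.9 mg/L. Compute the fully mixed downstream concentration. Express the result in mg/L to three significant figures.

6.33 mg/L

Conservation of mass across the mixing zone: C = (1.55·45.9 + 230·6.06) / (1.55 + 230) = 1465/231.6 = 6.327 mg/L.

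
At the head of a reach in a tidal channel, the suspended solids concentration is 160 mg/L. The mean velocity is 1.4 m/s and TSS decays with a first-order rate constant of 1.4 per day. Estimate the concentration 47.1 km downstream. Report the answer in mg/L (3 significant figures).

92.8 mg/L

Travel time t = 47.1 km / 1.4 m/s = 4.71e+04/1.4 = 3.364e+04 s = 0.3894 d.
First-order decay: C = 160·exp(−1.4·0.3894) = 160·0.5798 = 92.76 mg/L.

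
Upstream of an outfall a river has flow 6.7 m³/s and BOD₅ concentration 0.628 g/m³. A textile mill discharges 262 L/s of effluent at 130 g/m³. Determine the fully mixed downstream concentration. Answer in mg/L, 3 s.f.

262 L/s = 0.262 m³/s.
By mass balance at complete mixing, C = (0.262·130 + 6.7·0.628) / (0.262 + 6.7) = 38.27/6.962 = 5.497 mg/L.

5.50 mg/L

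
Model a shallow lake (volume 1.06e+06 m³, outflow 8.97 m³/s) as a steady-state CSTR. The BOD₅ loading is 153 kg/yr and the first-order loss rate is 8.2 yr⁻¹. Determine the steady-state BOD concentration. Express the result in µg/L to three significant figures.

0.524 µg/L

Outflow Q = 8.97 m³/s × 3.156e+07 s/yr = 2.831e+08 m³/yr.
Steady-state CSTR mass balance: W = Q·C + k·V·C, so C = W/(Q + kV).
Q + kV = 2.831e+08 + 8.2·1.06e+06 = 2.918e+08 m³/yr.
C = 153/2.918e+08 = 5.244e-07 kg/m³ = 0.0005244 mg/L = 0.5244 µg/L.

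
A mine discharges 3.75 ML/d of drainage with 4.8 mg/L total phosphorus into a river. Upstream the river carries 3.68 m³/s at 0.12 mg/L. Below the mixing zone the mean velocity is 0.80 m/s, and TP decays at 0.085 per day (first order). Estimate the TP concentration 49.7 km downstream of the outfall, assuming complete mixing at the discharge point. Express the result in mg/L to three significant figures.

0.164 mg/L

3.75 ML/d = 0.0434 m³/s.
After complete mixing, C₀ = (0.0434·4.8 + 3.68·0.12) / 3.723 = 0.1746 mg/L.
Travel time t = 4.97e+04 m / 0.80 m/s = 6.212e+04 s = 0.719 d.
C = 0.1746·exp(−0.085·0.719) = 0.1746·0.9407 = 0.1642 mg/L.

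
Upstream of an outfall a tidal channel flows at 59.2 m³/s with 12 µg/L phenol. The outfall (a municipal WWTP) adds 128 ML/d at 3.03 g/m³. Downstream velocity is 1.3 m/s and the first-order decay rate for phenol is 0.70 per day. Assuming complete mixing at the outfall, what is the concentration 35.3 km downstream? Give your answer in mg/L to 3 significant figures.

0.0688 mg/L

128 ML/d = 1.481 m³/s.
12 µg/L = 0.012 mg/L.
After complete mixing, C₀ = (1.481·3.03 + 59.2·0.012) / 60.68 = 0.08568 mg/L.
Travel time t = 3.53e+04 m / 1.3 m/s = 2.715e+04 s = 0.3143 d.
C = 0.08568·exp(−0.70·0.3143) = 0.08568·0.8025 = 0.06876 mg/L.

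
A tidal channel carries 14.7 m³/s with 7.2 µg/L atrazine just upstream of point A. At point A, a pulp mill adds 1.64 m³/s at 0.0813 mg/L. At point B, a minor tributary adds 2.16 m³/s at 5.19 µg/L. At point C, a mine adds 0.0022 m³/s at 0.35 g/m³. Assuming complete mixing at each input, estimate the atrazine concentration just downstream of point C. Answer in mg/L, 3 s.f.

0.0136 mg/L

7.2 µg/L = 0.0072 mg/L.
After input A: C = (14.7·0.0072 + 1.64·0.0813) / 16.34 = 0.01464 mg/L.
5.19 µg/L = 0.00519 mg/L.
After input B: C = (16.34·0.01464 + 2.16·0.00519) / 18.5 = 0.01353 mg/L.
After input C: C = (18.5·0.01353 + 0.0022·0.35) / 18.5 = 0.01357 mg/L.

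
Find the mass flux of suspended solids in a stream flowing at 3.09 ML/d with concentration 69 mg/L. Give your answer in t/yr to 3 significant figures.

3.09 ML/d = 0.03576 m³/s.
Mass flux = Q·C = 0.03576 m³/s × 69 g/m³ = 2.468 g/s.
= 2.468 g/s × 31.56 = 77.87 t/yr.

77.9 t/yr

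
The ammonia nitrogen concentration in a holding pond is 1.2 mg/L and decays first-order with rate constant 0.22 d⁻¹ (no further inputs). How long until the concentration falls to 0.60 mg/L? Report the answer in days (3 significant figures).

3.15 d

t = ln(C₀/C)/k = ln(1.2/0.60)/0.22 = 0.6931/0.22 = 3.151 d.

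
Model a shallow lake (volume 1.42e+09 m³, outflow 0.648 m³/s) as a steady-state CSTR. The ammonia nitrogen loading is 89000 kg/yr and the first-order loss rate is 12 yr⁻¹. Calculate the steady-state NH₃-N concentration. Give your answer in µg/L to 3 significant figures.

Outflow Q = 0.648 m³/s × 3.156e+07 s/yr = 2.045e+07 m³/yr.
Steady-state CSTR mass balance: W = Q·C + k·V·C, so C = W/(Q + kV).
Q + kV = 2.045e+07 + 12·1.42e+09 = 1.706e+10 m³/yr.
C = 89000/1.706e+10 = 5.217e-06 kg/m³ = 0.005217 mg/L = 5.217 µg/L.

5.22 µg/L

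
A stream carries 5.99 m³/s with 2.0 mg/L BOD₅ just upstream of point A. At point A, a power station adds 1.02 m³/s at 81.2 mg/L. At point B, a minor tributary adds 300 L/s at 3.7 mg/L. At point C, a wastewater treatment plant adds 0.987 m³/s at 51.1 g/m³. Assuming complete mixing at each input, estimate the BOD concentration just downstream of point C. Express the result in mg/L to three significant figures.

17.6 mg/L

After input A: C = (5.99·2 + 1.02·81.2) / 7.01 = 13.52 mg/L.
300 L/s = 0.3 m³/s.
After input B: C = (7.01·13.52 + 0.3·3.7) / 7.31 = 13.12 mg/L.
After input C: C = (7.31·13.12 + 0.987·51.1) / 8.297 = 17.64 mg/L.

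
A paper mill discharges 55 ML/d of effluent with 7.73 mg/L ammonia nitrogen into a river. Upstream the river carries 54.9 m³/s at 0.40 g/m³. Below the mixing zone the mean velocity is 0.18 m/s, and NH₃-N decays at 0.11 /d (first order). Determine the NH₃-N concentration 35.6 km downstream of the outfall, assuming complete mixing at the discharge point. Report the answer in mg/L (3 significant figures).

55 ML/d = 0.6366 m³/s.
After complete mixing, C₀ = (0.6366·7.73 + 54.9·0.4) / 55.54 = 0.484 mg/L.
Travel time t = 3.56e+04 m / 0.18 m/s = 1.978e+05 s = 2.289 d.
C = 0.484·exp(−0.11·2.289) = 0.484·0.7774 = 0.3763 mg/L.

0.376 mg/L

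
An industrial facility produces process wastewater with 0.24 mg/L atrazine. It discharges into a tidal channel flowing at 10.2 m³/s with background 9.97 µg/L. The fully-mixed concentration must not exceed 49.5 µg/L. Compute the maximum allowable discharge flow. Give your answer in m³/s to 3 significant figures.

2.12 m³/s

9.97 µg/L = 0.00997 mg/L.
49.5 µg/L = 0.0495 mg/L.
Mass balance at complete mixing: C_std·(Q_w + Q_r) = Q_w·C_e + Q_r·C_b.
Rearranging, Q_w = Q_r·(C_std − C_b)/(C_e − C_std) = 10.2·(0.0495 − 0.00997) / (0.24 − 0.0495) = 2.117 m³/s.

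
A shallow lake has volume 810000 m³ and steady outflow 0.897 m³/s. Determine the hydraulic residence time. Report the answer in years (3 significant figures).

Q = 0.897 m³/s × 3.156e+07 s/yr = 2.831e+07 m³/yr.
Hydraulic residence time τ = V/Q = 810000/2.831e+07 = 0.02861 yr.

0.0286 yr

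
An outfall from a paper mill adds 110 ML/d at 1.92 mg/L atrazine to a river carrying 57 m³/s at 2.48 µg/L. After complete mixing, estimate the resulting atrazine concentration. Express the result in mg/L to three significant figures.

0.0444 mg/L

110 ML/d = 1.273 m³/s.
2.48 µg/L = 0.00248 mg/L.
By mass balance at complete mixing, C = (1.273·1.92 + 57·0.00248) / (1.273 + 57) = 2.586/58.27 = 0.04437 mg/L.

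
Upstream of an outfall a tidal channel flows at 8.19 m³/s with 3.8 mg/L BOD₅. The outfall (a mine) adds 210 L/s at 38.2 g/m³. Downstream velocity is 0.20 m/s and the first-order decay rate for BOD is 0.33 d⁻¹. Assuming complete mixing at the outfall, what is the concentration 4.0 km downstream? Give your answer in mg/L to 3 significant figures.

210 L/s = 0.21 m³/s.
After complete mixing, C₀ = (0.21·38.2 + 8.19·3.8) / 8.4 = 4.66 mg/L.
Travel time t = 4000 m / 0.20 m/s = 2e+04 s = 0.2315 d.
C = 4.66·exp(−0.33·0.2315) = 4.66·0.9265 = 4.317 mg/L.

4.32 mg/L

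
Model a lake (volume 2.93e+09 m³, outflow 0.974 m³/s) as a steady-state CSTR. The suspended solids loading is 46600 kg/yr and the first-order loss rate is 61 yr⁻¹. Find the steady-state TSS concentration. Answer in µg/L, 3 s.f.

0.261 µg/L

Outflow Q = 0.974 m³/s × 3.156e+07 s/yr = 3.074e+07 m³/yr.
Steady-state CSTR mass balance: W = Q·C + k·V·C, so C = W/(Q + kV).
Q + kV = 3.074e+07 + 61·2.93e+09 = 1.788e+11 m³/yr.
C = 46600/1.788e+11 = 2.607e-07 kg/m³ = 0.0002607 mg/L = 0.2607 µg/L.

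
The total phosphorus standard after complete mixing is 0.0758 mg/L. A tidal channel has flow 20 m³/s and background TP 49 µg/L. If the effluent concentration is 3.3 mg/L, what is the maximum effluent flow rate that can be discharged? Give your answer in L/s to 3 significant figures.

49 µg/L = 0.049 mg/L.
Mass balance at complete mixing: C_std·(Q_w + Q_r) = Q_w·C_e + Q_r·C_b.
Rearranging, Q_w = Q_r·(C_std − C_b)/(C_e − C_std) = 20·(0.0758 − 0.049) / (3.3 − 0.0758) = 0.1662 m³/s.
= 166.2 L/s.

166 L/s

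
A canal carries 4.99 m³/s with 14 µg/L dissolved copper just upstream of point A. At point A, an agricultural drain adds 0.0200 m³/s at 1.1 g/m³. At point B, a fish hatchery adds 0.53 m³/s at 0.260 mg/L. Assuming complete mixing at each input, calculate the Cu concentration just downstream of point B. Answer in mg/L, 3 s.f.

0.0415 mg/L

14 µg/L = 0.014 mg/L.
After input A: C = (4.99·0.014 + 0.02·1.1) / 5.01 = 0.01834 mg/L.
After input B: C = (5.01·0.01834 + 0.53·0.26) / 5.54 = 0.04145 mg/L.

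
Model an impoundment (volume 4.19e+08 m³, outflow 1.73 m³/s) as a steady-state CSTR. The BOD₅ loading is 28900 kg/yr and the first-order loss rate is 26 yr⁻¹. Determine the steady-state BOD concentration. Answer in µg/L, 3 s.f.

2.64 µg/L

Outflow Q = 1.73 m³/s × 3.156e+07 s/yr = 5.459e+07 m³/yr.
Steady-state CSTR mass balance: W = Q·C + k·V·C, so C = W/(Q + kV).
Q + kV = 5.459e+07 + 26·4.19e+08 = 1.095e+10 m³/yr.
C = 28900/1.095e+10 = 2.64e-06 kg/m³ = 0.00264 mg/L = 2.64 µg/L.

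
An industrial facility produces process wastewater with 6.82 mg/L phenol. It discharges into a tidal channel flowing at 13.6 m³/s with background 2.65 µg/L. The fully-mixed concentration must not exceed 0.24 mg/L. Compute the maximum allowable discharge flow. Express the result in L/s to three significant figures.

491 L/s

2.65 µg/L = 0.00265 mg/L.
Mass balance at complete mixing: C_std·(Q_w + Q_r) = Q_w·C_e + Q_r·C_b.
Rearranging, Q_w = Q_r·(C_std − C_b)/(C_e − C_std) = 13.6·(0.24 − 0.00265) / (6.82 − 0.24) = 0.4906 m³/s.
= 490.6 L/s.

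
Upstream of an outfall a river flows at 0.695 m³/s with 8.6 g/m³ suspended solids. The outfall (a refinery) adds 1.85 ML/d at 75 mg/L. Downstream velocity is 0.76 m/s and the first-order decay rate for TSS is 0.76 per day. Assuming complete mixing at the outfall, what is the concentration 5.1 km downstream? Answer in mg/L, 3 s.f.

9.98 mg/L

1.85 ML/d = 0.02141 m³/s.
After complete mixing, C₀ = (0.02141·75 + 0.695·8.6) / 0.7164 = 10.58 mg/L.
Travel time t = 5100 m / 0.76 m/s = 6711 s = 0.07767 d.
C = 10.58·exp(−0.76·0.07767) = 10.58·0.9427 = 9.978 mg/L.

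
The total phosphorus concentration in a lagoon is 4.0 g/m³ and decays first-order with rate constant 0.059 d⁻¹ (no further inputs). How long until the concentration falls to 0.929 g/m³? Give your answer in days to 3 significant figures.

t = ln(C₀/C)/k = ln(4.0/0.929)/0.059 = 1.46/0.059 = 24.74 d.

24.7 d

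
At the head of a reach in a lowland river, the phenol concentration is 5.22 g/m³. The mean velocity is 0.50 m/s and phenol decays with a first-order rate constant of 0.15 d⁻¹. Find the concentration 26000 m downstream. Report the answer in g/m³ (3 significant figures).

Travel time t = 26000 m / 0.50 m/s = 2.6e+04/0.50 = 5.2e+04 s = 0.6019 d.
First-order decay: C = 5.22·exp(−0.15·0.6019) = 5.22·0.9137 = 4.769 g/m³.

4.77 g/m³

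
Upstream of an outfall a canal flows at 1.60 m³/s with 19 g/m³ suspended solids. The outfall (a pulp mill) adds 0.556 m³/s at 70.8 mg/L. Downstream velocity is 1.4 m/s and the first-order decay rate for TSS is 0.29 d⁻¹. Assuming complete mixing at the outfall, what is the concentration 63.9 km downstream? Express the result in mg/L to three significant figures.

27.8 mg/L

After complete mixing, C₀ = (0.556·70.8 + 1.6·19) / 2.156 = 32.36 mg/L.
Travel time t = 6.39e+04 m / 1.4 m/s = 4.564e+04 s = 0.5283 d.
C = 32.36·exp(−0.29·0.5283) = 32.36·0.858 = 27.76 mg/L.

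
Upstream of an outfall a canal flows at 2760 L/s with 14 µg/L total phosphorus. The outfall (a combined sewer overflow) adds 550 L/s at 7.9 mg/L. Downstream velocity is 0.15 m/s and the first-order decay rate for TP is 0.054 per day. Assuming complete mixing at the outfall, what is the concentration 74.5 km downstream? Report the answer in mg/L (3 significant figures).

0.971 mg/L

550 L/s = 0.55 m³/s.
2760 L/s = 2.76 m³/s.
14 µg/L = 0.014 mg/L.
After complete mixing, C₀ = (0.55·7.9 + 2.76·0.014) / 3.31 = 1.324 mg/L.
Travel time t = 7.45e+04 m / 0.15 m/s = 4.967e+05 s = 5.748 d.
C = 1.324·exp(−0.054·5.748) = 1.324·0.7331 = 0.9709 mg/L.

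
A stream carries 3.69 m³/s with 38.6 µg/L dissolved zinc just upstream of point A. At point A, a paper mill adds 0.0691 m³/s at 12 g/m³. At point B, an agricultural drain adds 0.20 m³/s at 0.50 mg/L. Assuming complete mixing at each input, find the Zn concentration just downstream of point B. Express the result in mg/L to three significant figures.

38.6 µg/L = 0.0386 mg/L.
After input A: C = (3.69·0.0386 + 0.0691·12) / 3.759 = 0.2585 mg/L.
After input B: C = (3.759·0.2585 + 0.2·0.5) / 3.959 = 0.2707 mg/L.

0.271 mg/L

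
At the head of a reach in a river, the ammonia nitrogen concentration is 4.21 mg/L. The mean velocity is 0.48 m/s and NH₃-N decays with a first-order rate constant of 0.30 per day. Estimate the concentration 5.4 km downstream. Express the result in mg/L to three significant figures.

Travel time t = 5.4 km / 0.48 m/s = 5400/0.48 = 1.125e+04 s = 0.1302 d.
First-order decay: C = 4.21·exp(−0.30·0.1302) = 4.21·0.9617 = 4.049 mg/L.

4.05 mg/L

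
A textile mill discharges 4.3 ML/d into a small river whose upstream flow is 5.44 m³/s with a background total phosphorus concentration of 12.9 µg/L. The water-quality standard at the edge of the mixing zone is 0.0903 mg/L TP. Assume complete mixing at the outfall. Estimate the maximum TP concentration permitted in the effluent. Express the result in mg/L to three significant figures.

8.55 mg/L

4.3 ML/d = 0.04977 m³/s.
12.9 µg/L = 0.0129 mg/L.
Mass balance: 0.0903·5.49 = 0.04977·Cₑ + 5.44·0.0129.
Cₑ = (0.4957 − 0.07018) / 0.04977 = 8.551 mg/L.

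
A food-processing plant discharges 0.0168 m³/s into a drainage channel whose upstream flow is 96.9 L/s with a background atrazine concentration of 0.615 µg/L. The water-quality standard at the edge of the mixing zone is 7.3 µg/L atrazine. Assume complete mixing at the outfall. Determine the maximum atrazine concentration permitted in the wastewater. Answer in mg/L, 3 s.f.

96.9 L/s = 0.0969 m³/s.
0.615 µg/L = 0.000615 mg/L.
7.3 µg/L = 0.0073 mg/L.
Mass balance: 0.0073·0.1137 = 0.0168·Cₑ + 0.0969·0.000615.
Cₑ = (0.00083 − 5.959e-05) / 0.0168 = 0.04586 mg/L.

0.0459 mg/L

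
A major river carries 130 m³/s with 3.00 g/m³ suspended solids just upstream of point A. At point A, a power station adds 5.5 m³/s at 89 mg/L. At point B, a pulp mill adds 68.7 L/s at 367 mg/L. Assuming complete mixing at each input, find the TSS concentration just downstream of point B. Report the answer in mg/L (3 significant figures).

After input A: C = (130·3 + 5.5·89) / 135.5 = 6.491 mg/L.
68.7 L/s = 0.0687 m³/s.
After input B: C = (135.5·6.491 + 0.0687·367) / 135.6 = 6.673 mg/L.

6.67 mg/L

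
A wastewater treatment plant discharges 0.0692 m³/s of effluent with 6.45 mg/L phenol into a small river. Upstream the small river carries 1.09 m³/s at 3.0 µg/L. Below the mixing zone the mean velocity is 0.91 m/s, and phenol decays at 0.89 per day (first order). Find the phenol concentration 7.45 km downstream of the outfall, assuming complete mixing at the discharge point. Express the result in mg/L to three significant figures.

3.0 µg/L = 0.003 mg/L.
After complete mixing, C₀ = (0.0692·6.45 + 1.09·0.003) / 1.159 = 0.3879 mg/L.
Travel time t = 7450 m / 0.91 m/s = 8187 s = 0.09475 d.
C = 0.3879·exp(−0.89·0.09475) = 0.3879·0.9191 = 0.3565 mg/L.

0.356 mg/L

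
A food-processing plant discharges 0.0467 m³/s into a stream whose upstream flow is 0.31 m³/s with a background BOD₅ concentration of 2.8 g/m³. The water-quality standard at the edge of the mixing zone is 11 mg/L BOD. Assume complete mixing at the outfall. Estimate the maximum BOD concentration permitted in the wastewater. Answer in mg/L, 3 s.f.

Mass balance: 11·0.3567 = 0.0467·Cₑ + 0.31·2.8.
Cₑ = (3.924 − 0.868) / 0.0467 = 65.43 mg/L.

65.4 mg/L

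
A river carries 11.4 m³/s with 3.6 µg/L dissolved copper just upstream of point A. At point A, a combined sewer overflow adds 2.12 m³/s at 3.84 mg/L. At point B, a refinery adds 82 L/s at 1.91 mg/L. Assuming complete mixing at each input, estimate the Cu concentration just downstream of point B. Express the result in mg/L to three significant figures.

0.613 mg/L

3.6 µg/L = 0.0036 mg/L.
After input A: C = (11.4·0.0036 + 2.12·3.84) / 13.52 = 0.6052 mg/L.
82 L/s = 0.082 m³/s.
After input B: C = (13.52·0.6052 + 0.082·1.91) / 13.6 = 0.613 mg/L.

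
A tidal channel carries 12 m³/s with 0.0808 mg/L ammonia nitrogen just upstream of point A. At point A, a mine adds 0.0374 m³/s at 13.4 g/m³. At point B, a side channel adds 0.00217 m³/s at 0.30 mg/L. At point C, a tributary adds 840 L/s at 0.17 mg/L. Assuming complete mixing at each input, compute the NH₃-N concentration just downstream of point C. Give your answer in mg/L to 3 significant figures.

0.125 mg/L

After input A: C = (12·0.0808 + 0.0374·13.4) / 12.04 = 0.1222 mg/L.
After input B: C = (12.04·0.1222 + 0.00217·0.3) / 12.04 = 0.1222 mg/L.
840 L/s = 0.84 m³/s.
After input C: C = (12.04·0.1222 + 0.84·0.17) / 12.88 = 0.1253 mg/L.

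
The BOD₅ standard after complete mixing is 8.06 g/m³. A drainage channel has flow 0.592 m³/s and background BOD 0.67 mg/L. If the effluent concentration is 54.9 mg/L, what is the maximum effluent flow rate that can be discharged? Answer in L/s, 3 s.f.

93.4 L/s

Mass balance at complete mixing: C_std·(Q_w + Q_r) = Q_w·C_e + Q_r·C_b.
Rearranging, Q_w = Q_r·(C_std − C_b)/(C_e − C_std) = 0.592·(8.06 − 0.67) / (54.9 − 8.06) = 0.0934 m³/s.
= 93.4 L/s.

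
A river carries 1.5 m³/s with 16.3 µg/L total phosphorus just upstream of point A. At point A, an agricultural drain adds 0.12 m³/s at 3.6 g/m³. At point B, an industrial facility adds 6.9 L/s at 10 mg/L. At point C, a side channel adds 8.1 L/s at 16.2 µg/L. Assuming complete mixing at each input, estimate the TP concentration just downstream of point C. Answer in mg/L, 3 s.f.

16.3 µg/L = 0.0163 mg/L.
After input A: C = (1.5·0.0163 + 0.12·3.6) / 1.62 = 0.2818 mg/L.
6.9 L/s = 0.0069 m³/s.
After input B: C = (1.62·0.2818 + 0.0069·10) / 1.627 = 0.323 mg/L.
8.1 L/s = 0.0081 m³/s.
16.2 µg/L = 0.0162 mg/L.
After input C: C = (1.627·0.323 + 0.0081·0.0162) / 1.635 = 0.3215 mg/L.

0.321 mg/L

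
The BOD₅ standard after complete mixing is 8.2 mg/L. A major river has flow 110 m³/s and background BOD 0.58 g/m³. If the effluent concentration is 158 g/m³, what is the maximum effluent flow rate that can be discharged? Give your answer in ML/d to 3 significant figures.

483 ML/d

Mass balance at complete mixing: C_std·(Q_w + Q_r) = Q_w·C_e + Q_r·C_b.
Rearranging, Q_w = Q_r·(C_std − C_b)/(C_e − C_std) = 110·(8.2 − 0.58) / (158 − 8.2) = 5.595 m³/s.
= 483.4 ML/d.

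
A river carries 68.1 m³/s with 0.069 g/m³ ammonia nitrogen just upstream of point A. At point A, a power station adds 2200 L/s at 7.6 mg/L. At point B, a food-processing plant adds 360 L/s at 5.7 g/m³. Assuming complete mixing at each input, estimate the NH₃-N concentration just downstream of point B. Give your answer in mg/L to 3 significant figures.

0.332 mg/L

2200 L/s = 2.2 m³/s.
After input A: C = (68.1·0.069 + 2.2·7.6) / 70.3 = 0.3047 mg/L.
360 L/s = 0.36 m³/s.
After input B: C = (70.3·0.3047 + 0.36·5.7) / 70.66 = 0.3322 mg/L.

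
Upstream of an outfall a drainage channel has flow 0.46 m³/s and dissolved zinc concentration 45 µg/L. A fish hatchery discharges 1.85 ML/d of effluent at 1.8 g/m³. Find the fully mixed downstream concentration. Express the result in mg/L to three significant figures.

1.85 ML/d = 0.02141 m³/s.
45 µg/L = 0.045 mg/L.
By mass balance at complete mixing, C = (0.02141·1.8 + 0.46·0.045) / (0.02141 + 0.46) = 0.05924/0.4814 = 0.1231 mg/L.

0.123 mg/L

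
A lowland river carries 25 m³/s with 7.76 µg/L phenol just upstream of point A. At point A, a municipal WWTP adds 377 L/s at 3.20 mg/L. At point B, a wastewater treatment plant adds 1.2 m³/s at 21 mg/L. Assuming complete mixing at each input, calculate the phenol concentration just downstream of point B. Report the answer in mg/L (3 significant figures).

7.76 µg/L = 0.00776 mg/L.
377 L/s = 0.377 m³/s.
After input A: C = (25·0.00776 + 0.377·3.2) / 25.38 = 0.05518 mg/L.
After input B: C = (25.38·0.05518 + 1.2·21) / 26.58 = 1.001 mg/L.

1.00 mg/L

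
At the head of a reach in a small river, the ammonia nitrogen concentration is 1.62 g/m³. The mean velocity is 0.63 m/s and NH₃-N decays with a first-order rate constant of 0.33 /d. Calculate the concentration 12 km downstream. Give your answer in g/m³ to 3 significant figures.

1.51 g/m³

Travel time t = 12 km / 0.63 m/s = 1.2e+04/0.63 = 1.905e+04 s = 0.2205 d.
First-order decay: C = 1.62·exp(−0.33·0.2205) = 1.62·0.9298 = 1.506 g/m³.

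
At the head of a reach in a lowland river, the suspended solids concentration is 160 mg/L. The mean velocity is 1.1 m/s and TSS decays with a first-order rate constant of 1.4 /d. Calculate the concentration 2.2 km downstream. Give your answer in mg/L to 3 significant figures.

Travel time t = 2.2 km / 1.1 m/s = 2200/1.1 = 2000 s = 0.02315 d.
First-order decay: C = 160·exp(−1.4·0.02315) = 160·0.9681 = 154.9 mg/L.

155 mg/L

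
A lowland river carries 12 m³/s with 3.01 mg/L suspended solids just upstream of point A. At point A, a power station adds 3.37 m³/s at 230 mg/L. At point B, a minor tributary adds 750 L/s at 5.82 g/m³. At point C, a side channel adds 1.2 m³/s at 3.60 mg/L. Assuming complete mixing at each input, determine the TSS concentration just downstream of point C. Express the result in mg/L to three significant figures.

After input A: C = (12·3.01 + 3.37·230) / 15.37 = 52.78 mg/L.
750 L/s = 0.75 m³/s.
After input B: C = (15.37·52.78 + 0.75·5.82) / 16.12 = 50.59 mg/L.
After input C: C = (16.12·50.59 + 1.2·3.6) / 17.32 = 47.34 mg/L.

47.3 mg/L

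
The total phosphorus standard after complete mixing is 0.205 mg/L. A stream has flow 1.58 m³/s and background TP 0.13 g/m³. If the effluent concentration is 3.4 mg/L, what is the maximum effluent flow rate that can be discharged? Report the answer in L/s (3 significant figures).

Mass balance at complete mixing: C_std·(Q_w + Q_r) = Q_w·C_e + Q_r·C_b.
Rearranging, Q_w = Q_r·(C_std − C_b)/(C_e − C_std) = 1.58·(0.205 − 0.13) / (3.4 − 0.205) = 0.03709 m³/s.
= 37.09 L/s.

37.1 L/s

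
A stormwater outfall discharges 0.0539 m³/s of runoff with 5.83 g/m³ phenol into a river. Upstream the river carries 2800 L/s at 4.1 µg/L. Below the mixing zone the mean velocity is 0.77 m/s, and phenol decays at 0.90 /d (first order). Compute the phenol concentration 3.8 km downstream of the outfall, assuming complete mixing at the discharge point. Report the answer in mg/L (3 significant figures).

0.108 mg/L

2800 L/s = 2.8 m³/s.
4.1 µg/L = 0.0041 mg/L.
After complete mixing, C₀ = (0.0539·5.83 + 2.8·0.0041) / 2.854 = 0.1141 mg/L.
Travel time t = 3800 m / 0.77 m/s = 4935 s = 0.05712 d.
C = 0.1141·exp(−0.90·0.05712) = 0.1141·0.9499 = 0.1084 mg/L.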